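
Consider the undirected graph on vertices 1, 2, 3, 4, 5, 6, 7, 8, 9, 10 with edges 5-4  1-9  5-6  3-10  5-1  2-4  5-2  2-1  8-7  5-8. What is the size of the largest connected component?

8

Starting from 3 we can reach 3, 10. That is one component of size 2.
Starting from 1 we can reach 1, 2, 4, 5, 6, 7, 8, 9. That is one component of size 8.
The largest has 8 vertices.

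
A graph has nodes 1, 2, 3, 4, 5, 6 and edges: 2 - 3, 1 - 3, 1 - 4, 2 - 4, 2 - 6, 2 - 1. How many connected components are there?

5 is isolated — a component by itself.
Starting from 1 we can reach 1, 2, 3, 4, 6. That is one component of size 5.
Total: 2 components.

2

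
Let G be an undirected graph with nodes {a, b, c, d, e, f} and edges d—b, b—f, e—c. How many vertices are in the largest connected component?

3

a is isolated — a component by itself.
Starting from c we can reach c, e. That is one component of size 2.
Starting from b we can reach b, d, f. That is one component of size 3.
The largest has 3 vertices.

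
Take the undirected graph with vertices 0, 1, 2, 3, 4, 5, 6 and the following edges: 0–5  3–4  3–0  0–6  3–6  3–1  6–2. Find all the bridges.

The edges on the cycle 3-0-6-3 are not bridges since each lies on that cycle.
But removing 6–2 disconnects 6 from 2; removing 0–5 disconnects 0 from 5; removing 3–4 disconnects 3 from 4; removing 3–1 disconnects 3 from 1 — these are bridges.

0-5, 1-3, 2-6, 3-4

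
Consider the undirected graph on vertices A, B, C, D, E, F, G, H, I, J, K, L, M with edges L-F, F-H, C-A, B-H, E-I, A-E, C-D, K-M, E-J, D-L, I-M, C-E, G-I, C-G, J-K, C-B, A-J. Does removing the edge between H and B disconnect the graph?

No

After removing H-B, the path H-F-L-D-C-B still connects them, so the edge is not a bridge.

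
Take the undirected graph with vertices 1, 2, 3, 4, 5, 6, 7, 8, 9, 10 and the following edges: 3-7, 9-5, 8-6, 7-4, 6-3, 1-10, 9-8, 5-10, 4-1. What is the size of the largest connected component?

2 is isolated — a component by itself.
Starting from 1 we can reach 1, 3, 4, 5, 6, 7, 8, 9, 10. That is one component of size 9.
The largest has 9 vertices.

9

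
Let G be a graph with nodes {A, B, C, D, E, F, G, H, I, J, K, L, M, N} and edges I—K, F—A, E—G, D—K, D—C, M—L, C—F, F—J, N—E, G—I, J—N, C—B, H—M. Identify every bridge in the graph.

The edges on the cycle D-C-F-J-N-E-G-I-K-D are not bridges since each lies on that cycle.
But removing M—L disconnects M from L; removing C—B disconnects C from B; removing A—F disconnects A from F; removing H—M disconnects H from M — these are bridges.

A-F, B-C, H-M, L-M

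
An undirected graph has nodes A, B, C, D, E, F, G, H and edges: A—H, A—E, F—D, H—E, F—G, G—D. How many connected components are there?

B is isolated — a component by itself.
C is isolated — a component by itself.
Starting from D we can reach D, F, G. That is one component of size 3.
Starting from A we can reach A, E, H. That is one component of size 3.
Total: 4 components.

4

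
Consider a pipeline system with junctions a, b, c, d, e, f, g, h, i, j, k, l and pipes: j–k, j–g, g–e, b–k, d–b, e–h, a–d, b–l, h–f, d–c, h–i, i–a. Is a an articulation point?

Deleting a leaves 1 component (was 1) (its neighbors d, i remain connected to each other), so a is not a cut vertex.

No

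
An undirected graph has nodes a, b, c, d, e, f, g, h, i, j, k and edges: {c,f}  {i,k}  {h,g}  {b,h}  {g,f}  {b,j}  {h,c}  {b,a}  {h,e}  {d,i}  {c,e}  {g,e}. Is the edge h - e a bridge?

No

After removing h - e, the path h-c-e still connects them, so the edge is not a bridge.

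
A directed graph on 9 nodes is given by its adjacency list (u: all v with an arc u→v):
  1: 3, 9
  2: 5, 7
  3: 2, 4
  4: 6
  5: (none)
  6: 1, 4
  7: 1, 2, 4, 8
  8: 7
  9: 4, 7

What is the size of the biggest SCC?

{1, 2, 3, 4, 6, 7, 8, 9} are all mutually reachable — one SCC of size 8.
{5} is an SCC by itself.
The largest has 8 vertices.

8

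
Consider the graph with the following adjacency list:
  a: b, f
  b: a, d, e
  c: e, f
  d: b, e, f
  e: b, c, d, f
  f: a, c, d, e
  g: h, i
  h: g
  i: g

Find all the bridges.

The edges on the cycle e-f-c-e are not bridges since each lies on that cycle.
But removing i-g disconnects i from g; removing h-g disconnects h from g — these are bridges.

g-h, g-i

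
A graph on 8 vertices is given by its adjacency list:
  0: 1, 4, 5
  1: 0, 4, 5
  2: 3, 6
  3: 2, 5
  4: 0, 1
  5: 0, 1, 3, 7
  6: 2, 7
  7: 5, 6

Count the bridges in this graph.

0

The edges on the cycle 5-1-4-0-5 are not bridges since each lies on that cycle.
Every edge lies on some cycle, so there are no bridges.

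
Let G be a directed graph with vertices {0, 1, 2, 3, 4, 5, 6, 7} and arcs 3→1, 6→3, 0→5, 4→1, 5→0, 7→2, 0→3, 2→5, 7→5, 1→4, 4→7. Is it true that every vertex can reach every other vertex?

No

There is no directed path from 2 to 6, so the graph is not strongly connected.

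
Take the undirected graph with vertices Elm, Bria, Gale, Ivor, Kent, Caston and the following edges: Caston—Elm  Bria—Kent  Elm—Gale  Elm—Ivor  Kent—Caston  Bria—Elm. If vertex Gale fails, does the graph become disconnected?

Deleting Gale leaves 1 component (was 1), so Gale is not a cut vertex.

No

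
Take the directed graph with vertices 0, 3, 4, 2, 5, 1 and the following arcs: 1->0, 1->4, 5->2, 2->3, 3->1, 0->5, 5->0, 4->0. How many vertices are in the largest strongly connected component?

6

{0, 1, 2, 3, 4, 5} are all mutually reachable — one SCC of size 6.
The largest has 6 vertices.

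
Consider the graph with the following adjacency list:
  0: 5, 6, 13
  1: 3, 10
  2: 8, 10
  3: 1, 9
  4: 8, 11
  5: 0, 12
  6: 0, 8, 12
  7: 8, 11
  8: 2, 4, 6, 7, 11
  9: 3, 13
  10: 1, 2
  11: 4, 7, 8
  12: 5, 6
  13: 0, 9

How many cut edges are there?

0

The edges on the cycle 6-12-5-0-6 are not bridges since each lies on that cycle.
Every edge lies on some cycle, so there are no bridges.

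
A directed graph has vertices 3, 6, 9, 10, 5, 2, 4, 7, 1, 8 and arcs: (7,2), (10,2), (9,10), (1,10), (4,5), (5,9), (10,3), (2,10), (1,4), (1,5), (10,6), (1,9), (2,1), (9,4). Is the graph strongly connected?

No

There is no directed path from 5 to 8, so the graph is not strongly connected.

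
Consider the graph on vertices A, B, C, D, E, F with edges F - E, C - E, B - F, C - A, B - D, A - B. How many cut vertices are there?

1

Removing B increases the component count from 1 to 2, so B is a cut vertex.
By contrast removing C leaves 1 component; it is not a cut vertex. No other vertex is a cut vertex either.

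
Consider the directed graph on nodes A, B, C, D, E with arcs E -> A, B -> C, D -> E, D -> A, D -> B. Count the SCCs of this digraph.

5

{C} is an SCC by itself.
{A} is an SCC by itself.
{B} is an SCC by itself.
{D} is an SCC by itself.
{E} is an SCC by itself.
That gives 5 strongly connected components.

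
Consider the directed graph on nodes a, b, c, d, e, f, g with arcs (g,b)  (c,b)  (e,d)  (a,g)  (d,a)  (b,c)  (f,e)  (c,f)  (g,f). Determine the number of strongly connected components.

1

{a, b, c, d, e, f, g} are all mutually reachable — one SCC of size 7.
That gives 1 strongly connected component.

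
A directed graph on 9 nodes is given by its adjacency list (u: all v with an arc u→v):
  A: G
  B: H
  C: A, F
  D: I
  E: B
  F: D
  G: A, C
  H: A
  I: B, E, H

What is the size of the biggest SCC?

{A, B, C, D, E, F, G, H, I} are all mutually reachable — one SCC of size 9.
The largest has 9 vertices.

9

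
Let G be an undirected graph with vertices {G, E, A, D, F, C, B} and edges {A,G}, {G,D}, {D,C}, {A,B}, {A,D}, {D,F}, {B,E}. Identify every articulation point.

A, B, D

Removing A increases the component count from 1 to 2, so A is a cut vertex.
Removing B increases the component count from 1 to 2, so B is a cut vertex.
Removing D increases the component count from 1 to 3, so D is a cut vertex.
By contrast removing G leaves 1 component; it is not a cut vertex. No other vertex is a cut vertex either.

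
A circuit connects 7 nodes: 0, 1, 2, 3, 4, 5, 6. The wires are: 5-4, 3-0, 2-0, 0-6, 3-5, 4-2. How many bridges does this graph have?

The edges on the cycle 3-5-4-2-0-3 are not bridges since each lies on that cycle.
But removing 0-6 disconnects 0 from 6 — this is a bridge.

1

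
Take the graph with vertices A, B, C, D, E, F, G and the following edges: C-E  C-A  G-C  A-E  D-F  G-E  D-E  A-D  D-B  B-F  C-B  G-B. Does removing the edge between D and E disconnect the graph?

No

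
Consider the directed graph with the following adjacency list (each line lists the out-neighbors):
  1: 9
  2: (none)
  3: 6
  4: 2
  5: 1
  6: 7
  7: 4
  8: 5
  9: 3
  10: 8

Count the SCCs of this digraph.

{10} is an SCC by itself.
{8} is an SCC by itself.
{7} is an SCC by itself.
{4} is an SCC by itself.
{2} is an SCC by itself.
(and 5 more singleton SCCs)
That gives 10 strongly connected components.

10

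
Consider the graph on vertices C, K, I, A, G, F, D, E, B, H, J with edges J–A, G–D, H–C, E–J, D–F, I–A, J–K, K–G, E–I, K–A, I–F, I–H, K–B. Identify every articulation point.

Removing H increases the component count from 1 to 2, so H is a cut vertex.
Removing I increases the component count from 1 to 2, so I is a cut vertex.
Removing K increases the component count from 1 to 2, so K is a cut vertex.
By contrast removing J leaves 1 component; it is not a cut vertex. No other vertex is a cut vertex either.

H, I, K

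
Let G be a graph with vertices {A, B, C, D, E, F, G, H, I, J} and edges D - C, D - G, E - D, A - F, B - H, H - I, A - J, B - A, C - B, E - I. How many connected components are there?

1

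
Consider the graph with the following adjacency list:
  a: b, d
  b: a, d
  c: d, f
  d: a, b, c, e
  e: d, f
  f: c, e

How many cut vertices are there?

Removing d increases the component count from 1 to 2, so d is a cut vertex.
By contrast removing c leaves 1 component; it is not a cut vertex. No other vertex is a cut vertex either.

1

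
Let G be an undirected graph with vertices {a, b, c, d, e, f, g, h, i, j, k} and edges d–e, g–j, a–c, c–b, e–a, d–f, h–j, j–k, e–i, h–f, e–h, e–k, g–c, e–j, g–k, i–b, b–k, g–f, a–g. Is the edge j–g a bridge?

No

After removing j–g, the path j-k-g still connects them, so the edge is not a bridge.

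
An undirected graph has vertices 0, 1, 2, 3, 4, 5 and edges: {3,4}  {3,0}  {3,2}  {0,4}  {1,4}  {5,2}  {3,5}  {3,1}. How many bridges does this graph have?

0

The edges on the cycle 3-5-2-3 are not bridges since each lies on that cycle.
Every edge lies on some cycle, so there are no bridges.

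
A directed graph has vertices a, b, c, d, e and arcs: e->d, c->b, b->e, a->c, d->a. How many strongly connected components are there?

1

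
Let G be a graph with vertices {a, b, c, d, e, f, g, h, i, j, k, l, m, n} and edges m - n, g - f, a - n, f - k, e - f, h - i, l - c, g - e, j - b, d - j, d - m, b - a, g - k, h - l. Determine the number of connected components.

Starting from c we can reach c, h, i, l. That is one component of size 4.
Starting from e we can reach e, f, g, k. That is one component of size 4.
Starting from a we can reach a, b, d, j, m, n. That is one component of size 6.
Total: 3 components.

3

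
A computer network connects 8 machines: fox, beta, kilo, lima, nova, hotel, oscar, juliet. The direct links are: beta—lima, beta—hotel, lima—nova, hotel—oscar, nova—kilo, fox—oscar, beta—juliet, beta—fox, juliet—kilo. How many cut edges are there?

The edges on the cycle beta-lima-nova-kilo-juliet-beta are not bridges since each lies on that cycle.
Every edge lies on some cycle, so there are no bridges.

0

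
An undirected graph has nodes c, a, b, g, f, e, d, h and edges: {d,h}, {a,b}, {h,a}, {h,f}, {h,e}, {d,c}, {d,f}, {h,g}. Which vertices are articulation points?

Removing a increases the component count from 1 to 2, so a is a cut vertex.
Removing d increases the component count from 1 to 2, so d is a cut vertex.
Removing h increases the component count from 1 to 4, so h is a cut vertex.
By contrast removing g leaves 1 component; it is not a cut vertex. No other vertex is a cut vertex either.

a, d, h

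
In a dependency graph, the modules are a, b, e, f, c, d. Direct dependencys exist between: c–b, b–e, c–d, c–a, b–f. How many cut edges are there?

removing c–a disconnects c from a; removing b–f disconnects b from f; removing b–c disconnects b from c; removing b–e disconnects b from e — these are bridges.
In total 5 edges are bridges.

5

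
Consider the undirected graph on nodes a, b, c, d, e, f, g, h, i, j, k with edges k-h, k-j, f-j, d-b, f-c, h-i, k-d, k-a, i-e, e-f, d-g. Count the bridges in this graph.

5

The edges on the cycle k-h-i-e-f-j-k are not bridges since each lies on that cycle.
But removing f-c disconnects f from c; removing b-d disconnects b from d; removing g-d disconnects g from d; removing k-d disconnects k from d — these are bridges.
In total 5 edges are bridges.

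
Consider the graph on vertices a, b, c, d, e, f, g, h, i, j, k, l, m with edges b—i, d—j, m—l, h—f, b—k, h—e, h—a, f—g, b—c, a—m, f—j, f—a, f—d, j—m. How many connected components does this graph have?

Starting from b we can reach b, c, i, k. That is one component of size 4.
Starting from a we can reach a, d, e, f, g, h, j, l, m. That is one component of size 9.
Total: 2 components.

2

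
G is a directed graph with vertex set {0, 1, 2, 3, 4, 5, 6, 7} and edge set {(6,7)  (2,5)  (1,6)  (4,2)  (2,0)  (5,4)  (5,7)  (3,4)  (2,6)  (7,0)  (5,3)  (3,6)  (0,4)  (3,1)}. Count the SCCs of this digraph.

{0, 1, 2, 3, 4, 5, 6, 7} are all mutually reachable — one SCC of size 8.
That gives 1 strongly connected component.

1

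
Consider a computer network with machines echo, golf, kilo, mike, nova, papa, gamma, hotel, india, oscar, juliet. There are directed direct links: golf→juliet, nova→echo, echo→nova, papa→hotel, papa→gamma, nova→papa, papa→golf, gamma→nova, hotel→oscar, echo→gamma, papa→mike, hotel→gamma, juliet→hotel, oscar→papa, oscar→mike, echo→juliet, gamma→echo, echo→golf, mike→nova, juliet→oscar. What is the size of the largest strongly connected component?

9

{echo, golf, mike, nova, papa, gamma, hotel, oscar, juliet} are all mutually reachable — one SCC of size 9.
{kilo} is an SCC by itself.
{india} is an SCC by itself.
The largest has 9 vertices.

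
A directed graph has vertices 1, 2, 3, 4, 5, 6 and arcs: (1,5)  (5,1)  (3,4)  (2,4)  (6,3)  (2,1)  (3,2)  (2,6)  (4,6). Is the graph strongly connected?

No

There is no directed path from 5 to 3, so the graph is not strongly connected.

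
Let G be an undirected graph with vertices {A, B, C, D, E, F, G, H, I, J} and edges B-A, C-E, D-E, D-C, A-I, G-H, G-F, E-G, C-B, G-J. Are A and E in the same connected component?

Yes

From A we can reach A, B, C, D, E, F, G, H, I, J, which includes E.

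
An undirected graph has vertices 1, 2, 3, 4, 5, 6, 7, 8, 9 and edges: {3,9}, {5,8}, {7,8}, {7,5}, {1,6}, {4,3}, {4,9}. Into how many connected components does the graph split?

2 is isolated — a component by itself.
Starting from 1 we can reach 1, 6. That is one component of size 2.
Starting from 3 we can reach 3, 4, 9. That is one component of size 3.
Starting from 5 we can reach 5, 7, 8. That is one component of size 3.
Total: 4 components.

4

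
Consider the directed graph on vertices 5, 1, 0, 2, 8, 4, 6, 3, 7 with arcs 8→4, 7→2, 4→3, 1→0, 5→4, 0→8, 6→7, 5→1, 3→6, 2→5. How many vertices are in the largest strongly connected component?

9

{0, 1, 2, 3, 4, 5, 6, 7, 8} are all mutually reachable — one SCC of size 9.
The largest has 9 vertices.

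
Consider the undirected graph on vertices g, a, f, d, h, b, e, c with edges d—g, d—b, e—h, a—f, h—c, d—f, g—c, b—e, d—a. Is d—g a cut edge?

After removing d—g, the path d-b-e-h-c-g still connects them, so the edge is not a bridge.

No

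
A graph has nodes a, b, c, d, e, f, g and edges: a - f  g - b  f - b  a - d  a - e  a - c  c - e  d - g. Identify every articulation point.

Removing a increases the component count from 1 to 2, so a is a cut vertex.
By contrast removing d leaves 1 component; it is not a cut vertex. No other vertex is a cut vertex either.

a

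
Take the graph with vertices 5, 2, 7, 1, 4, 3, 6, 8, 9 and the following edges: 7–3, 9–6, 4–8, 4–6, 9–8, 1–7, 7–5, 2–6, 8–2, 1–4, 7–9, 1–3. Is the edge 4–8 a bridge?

After removing 4–8, the path 4-6-9-8 still connects them, so the edge is not a bridge.

No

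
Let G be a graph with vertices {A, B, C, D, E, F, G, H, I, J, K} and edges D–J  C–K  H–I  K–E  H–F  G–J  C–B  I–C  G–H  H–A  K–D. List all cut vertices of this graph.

C, H, K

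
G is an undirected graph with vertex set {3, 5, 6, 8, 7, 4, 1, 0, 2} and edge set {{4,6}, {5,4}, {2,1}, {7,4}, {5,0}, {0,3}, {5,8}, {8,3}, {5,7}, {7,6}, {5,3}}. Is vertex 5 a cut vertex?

Deleting 5 raises the number of components from 2 to 3, so 5 is a cut vertex.

Yes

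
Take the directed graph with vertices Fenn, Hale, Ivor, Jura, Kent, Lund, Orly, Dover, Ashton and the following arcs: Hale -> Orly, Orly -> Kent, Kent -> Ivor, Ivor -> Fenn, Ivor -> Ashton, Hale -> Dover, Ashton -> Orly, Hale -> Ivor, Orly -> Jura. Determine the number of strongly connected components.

6

{Ivor, Kent, Orly, Ashton} are all mutually reachable — one SCC of size 4.
{Hale} is an SCC by itself.
{Lund} is an SCC by itself.
{Fenn} is an SCC by itself.
{Jura} is an SCC by itself.
(and 1 more singleton SCC)
That gives 6 strongly connected components.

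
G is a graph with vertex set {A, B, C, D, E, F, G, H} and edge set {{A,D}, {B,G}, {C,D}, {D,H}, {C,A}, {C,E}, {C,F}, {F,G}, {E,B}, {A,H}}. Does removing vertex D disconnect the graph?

Deleting D leaves 1 component (was 1) (its neighbors A, C, H remain connected to each other), so D is not a cut vertex.

No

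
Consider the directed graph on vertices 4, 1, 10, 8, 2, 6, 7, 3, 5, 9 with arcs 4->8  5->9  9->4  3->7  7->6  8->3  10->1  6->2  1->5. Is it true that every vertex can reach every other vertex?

No

There is no directed path from 9 to 1, so the graph is not strongly connected.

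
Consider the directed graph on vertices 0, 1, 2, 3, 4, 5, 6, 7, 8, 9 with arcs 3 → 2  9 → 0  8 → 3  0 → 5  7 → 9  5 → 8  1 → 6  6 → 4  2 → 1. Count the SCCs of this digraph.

{3} is an SCC by itself.
{8} is an SCC by itself.
{6} is an SCC by itself.
{9} is an SCC by itself.
{1} is an SCC by itself.
(and 5 more singleton SCCs)
That gives 10 strongly connected components.

10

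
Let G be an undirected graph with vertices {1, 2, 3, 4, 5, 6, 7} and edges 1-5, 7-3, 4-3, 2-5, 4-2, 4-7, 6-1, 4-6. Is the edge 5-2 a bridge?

No

After removing 5-2, the path 5-1-6-4-2 still connects them, so the edge is not a bridge.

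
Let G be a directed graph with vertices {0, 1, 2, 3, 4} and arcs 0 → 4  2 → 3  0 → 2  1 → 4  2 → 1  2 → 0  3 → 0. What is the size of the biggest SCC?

3

{0, 2, 3} are all mutually reachable — one SCC of size 3.
{1} is an SCC by itself.
{4} is an SCC by itself.
The largest has 3 vertices.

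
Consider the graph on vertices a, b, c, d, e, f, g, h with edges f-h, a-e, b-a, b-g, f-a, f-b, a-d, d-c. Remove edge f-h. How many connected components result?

2

Before removal there is 1 component.
f-h is a bridge — removing it separates f's side from h's side.
After removal: 2 components.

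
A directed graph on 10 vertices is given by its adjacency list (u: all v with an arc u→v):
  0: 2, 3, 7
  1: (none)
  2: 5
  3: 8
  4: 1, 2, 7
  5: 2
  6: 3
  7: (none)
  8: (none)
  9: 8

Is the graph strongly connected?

There is no directed path from 2 to 4, so the graph is not strongly connected.

No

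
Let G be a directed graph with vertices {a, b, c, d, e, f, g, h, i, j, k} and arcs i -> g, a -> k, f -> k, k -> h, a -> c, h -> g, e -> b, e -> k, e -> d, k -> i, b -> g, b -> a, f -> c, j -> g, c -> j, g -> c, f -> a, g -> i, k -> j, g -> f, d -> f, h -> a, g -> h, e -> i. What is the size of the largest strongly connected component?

8

{a, c, f, g, h, i, j, k} are all mutually reachable — one SCC of size 8.
{e} is an SCC by itself.
{d} is an SCC by itself.
{b} is an SCC by itself.
The largest has 8 vertices.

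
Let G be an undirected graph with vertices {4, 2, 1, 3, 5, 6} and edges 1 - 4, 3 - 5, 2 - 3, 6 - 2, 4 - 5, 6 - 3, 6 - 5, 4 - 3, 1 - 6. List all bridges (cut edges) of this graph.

none

The edges on the cycle 1-4-5-6-1 are not bridges since each lies on that cycle.
Every edge lies on some cycle, so there are no bridges.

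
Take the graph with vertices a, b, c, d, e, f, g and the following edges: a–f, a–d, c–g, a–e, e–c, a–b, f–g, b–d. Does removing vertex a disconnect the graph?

Deleting a raises the number of components from 1 to 2, so a is a cut vertex.

Yes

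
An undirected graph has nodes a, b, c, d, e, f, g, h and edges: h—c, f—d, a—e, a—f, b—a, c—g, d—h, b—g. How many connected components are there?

1

Starting from a we can reach a, b, c, d, e, f, g, h. That is one component of size 8.
Total: 1 component.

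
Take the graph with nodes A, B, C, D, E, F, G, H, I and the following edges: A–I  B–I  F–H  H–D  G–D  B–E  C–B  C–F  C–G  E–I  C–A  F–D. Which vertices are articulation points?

Removing C increases the component count from 1 to 2, so C is a cut vertex.
By contrast removing H leaves 1 component; it is not a cut vertex. No other vertex is a cut vertex either.

C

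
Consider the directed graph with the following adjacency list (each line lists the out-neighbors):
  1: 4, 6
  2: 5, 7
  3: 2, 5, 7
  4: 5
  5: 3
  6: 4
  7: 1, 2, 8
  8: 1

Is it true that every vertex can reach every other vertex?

Yes

From 3 we can reach every vertex (1, 2, 3, 4, 5, 6, 7, 8), and every vertex can reach 3 (1, 2, 3, 4, 5, 6, 7, 8). So the whole graph is one strongly connected component.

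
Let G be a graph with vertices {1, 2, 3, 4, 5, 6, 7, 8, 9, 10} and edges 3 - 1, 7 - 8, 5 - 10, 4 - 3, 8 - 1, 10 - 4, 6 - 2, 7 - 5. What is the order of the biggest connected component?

9 is isolated — a component by itself.
Starting from 2 we can reach 2, 6. That is one component of size 2.
Starting from 1 we can reach 1, 3, 4, 5, 7, 8, 10. That is one component of size 7.
The largest has 7 vertices.

7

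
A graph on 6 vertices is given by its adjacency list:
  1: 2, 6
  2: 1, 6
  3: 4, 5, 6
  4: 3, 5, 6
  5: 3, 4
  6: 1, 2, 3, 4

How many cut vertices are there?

1

Removing 6 increases the component count from 1 to 2, so 6 is a cut vertex.
By contrast removing 3 leaves 1 component; it is not a cut vertex. No other vertex is a cut vertex either.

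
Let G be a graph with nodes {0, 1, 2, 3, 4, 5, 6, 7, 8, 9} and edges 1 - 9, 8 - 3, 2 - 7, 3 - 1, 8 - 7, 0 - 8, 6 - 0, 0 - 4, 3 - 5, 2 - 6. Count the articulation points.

Removing 0 increases the component count from 1 to 2, so 0 is a cut vertex.
Removing 1 increases the component count from 1 to 2, so 1 is a cut vertex.
Removing 3 increases the component count from 1 to 3, so 3 is a cut vertex.
Likewise 8 is a cut vertex.
By contrast removing 9 leaves 1 component; it is not a cut vertex. No other vertex is a cut vertex either.

4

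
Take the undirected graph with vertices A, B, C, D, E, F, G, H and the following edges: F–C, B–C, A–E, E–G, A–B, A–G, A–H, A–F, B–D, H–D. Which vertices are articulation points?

Removing A increases the component count from 1 to 2, so A is a cut vertex.
By contrast removing B leaves 1 component; it is not a cut vertex. No other vertex is a cut vertex either.

A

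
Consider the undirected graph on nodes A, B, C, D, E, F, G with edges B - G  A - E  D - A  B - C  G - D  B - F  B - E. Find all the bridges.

The edges on the cycle B-G-D-A-E-B are not bridges since each lies on that cycle.
But removing B - F disconnects B from F; removing B - C disconnects B from C — these are bridges.

B-C, B-F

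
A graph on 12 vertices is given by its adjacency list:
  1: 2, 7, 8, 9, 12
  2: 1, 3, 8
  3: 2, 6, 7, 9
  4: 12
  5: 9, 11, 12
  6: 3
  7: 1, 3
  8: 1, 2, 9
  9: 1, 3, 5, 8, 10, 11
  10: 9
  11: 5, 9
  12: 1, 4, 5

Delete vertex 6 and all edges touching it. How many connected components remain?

1

With 6 gone, the remaining components are: {1, 2, 3, 4, 5, 7, 8, 9, 10, 11, 12}.
That is 1 component.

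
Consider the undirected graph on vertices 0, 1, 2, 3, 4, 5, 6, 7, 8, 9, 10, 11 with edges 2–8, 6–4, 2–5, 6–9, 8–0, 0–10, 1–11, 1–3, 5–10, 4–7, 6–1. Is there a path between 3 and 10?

No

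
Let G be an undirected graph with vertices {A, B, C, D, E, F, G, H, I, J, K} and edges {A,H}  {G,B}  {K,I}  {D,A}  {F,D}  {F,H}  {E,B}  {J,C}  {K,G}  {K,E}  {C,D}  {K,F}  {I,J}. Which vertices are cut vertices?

K

Removing K increases the component count from 1 to 2, so K is a cut vertex.
By contrast removing D leaves 1 component; it is not a cut vertex. No other vertex is a cut vertex either.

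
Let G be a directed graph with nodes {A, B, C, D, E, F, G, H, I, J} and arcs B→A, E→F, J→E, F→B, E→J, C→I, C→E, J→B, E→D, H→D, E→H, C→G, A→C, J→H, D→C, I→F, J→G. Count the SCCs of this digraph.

2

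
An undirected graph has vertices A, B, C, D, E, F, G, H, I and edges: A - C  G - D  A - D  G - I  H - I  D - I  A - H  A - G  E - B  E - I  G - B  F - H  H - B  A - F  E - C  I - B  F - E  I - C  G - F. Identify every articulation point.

none

Removing H, for instance, still leaves 1 component. No single vertex removal increases the component count — the graph has no articulation points.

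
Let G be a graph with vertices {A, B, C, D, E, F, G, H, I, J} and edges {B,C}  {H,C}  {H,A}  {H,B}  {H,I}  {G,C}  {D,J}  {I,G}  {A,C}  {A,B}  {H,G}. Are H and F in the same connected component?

The component containing H is {A, B, C, G, H, I}, and F is not in it.

No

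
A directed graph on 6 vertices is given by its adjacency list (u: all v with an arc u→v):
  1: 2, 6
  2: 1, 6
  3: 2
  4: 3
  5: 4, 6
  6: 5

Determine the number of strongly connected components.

1

{1, 2, 3, 4, 5, 6} are all mutually reachable — one SCC of size 6.
That gives 1 strongly connected component.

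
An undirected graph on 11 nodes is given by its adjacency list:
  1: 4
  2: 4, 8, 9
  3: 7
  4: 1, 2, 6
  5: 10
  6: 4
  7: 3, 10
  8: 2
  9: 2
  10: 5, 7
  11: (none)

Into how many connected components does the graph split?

3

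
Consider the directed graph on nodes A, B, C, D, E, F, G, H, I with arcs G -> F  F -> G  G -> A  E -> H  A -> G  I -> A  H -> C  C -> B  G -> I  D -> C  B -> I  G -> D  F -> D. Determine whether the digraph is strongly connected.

No

There is no directed path from D to E, so the graph is not strongly connected.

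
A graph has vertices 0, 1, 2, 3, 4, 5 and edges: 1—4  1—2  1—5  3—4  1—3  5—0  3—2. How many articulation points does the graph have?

Removing 1 increases the component count from 1 to 2, so 1 is a cut vertex.
Removing 5 increases the component count from 1 to 2, so 5 is a cut vertex.
By contrast removing 3 leaves 1 component; it is not a cut vertex. No other vertex is a cut vertex either.

2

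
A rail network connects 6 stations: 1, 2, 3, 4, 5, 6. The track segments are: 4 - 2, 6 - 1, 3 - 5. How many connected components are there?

Starting from 1 we can reach 1, 6. That is one component of size 2.
Starting from 3 we can reach 3, 5. That is one component of size 2.
Starting from 2 we can reach 2, 4. That is one component of size 2.
Total: 3 components.

3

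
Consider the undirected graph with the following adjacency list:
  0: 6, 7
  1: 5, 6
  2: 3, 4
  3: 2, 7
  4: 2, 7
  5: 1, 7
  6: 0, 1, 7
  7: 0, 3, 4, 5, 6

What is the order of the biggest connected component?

Starting from 0 we can reach 0, 1, 2, 3, 4, 5, 6, 7. That is one component of size 8.
The largest has 8 vertices.

8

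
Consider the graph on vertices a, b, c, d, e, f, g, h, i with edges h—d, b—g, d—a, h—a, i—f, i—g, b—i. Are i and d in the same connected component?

The component containing i is {b, f, g, i}, and d is not in it.

No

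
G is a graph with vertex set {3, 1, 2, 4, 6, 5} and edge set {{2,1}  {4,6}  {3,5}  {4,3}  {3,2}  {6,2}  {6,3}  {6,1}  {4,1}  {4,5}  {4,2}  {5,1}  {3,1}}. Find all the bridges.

none

The edges on the cycle 4-6-3-4 are not bridges since each lies on that cycle.
Every edge lies on some cycle, so there are no bridges.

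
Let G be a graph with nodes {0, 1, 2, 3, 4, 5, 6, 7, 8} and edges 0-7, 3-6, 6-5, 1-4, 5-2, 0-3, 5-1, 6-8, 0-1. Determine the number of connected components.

1

Starting from 0 we can reach 0, 1, 2, 3, 4, 5, 6, 7, 8. That is one component of size 9.
Total: 1 component.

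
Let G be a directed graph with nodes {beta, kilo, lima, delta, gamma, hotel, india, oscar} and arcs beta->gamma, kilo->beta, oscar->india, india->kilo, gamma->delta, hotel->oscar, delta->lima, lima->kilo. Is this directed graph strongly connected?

There is no directed path from lima to hotel, so the graph is not strongly connected.

No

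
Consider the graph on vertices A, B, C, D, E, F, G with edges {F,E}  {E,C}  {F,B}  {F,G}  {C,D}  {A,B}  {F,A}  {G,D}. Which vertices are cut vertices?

Removing F increases the component count from 1 to 2, so F is a cut vertex.
By contrast removing E leaves 1 component; it is not a cut vertex. No other vertex is a cut vertex either.

F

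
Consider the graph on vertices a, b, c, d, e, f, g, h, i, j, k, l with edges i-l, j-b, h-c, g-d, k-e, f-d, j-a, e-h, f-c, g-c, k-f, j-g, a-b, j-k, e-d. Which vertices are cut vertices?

Removing j increases the component count from 2 to 3, so j is a cut vertex.
By contrast removing e leaves 2 components; it is not a cut vertex. No other vertex is a cut vertex either.

j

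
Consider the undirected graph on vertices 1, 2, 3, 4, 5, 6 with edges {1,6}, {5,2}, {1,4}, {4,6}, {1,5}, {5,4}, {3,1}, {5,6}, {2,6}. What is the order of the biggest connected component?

6

Starting from 1 we can reach 1, 2, 3, 4, 5, 6. That is one component of size 6.
The largest has 6 vertices.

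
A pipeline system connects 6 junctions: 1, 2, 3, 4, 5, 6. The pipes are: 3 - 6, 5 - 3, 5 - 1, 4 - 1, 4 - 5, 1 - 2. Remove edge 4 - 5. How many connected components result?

4 and 5 are still connected via 4-1-5, so the component count stays at 1.

1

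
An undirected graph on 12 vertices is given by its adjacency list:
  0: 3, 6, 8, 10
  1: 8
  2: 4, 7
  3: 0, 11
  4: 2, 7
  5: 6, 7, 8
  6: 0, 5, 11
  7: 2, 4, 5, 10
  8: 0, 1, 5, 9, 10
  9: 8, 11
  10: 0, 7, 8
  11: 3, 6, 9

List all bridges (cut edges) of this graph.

1-8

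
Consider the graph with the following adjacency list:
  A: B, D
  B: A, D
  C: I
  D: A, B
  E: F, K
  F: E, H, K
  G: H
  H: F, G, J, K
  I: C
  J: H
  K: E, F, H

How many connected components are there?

Starting from C we can reach C, I. That is one component of size 2.
Starting from A we can reach A, B, D. That is one component of size 3.
Starting from E we can reach E, F, G, H, J, K. That is one component of size 6.
Total: 3 components.

3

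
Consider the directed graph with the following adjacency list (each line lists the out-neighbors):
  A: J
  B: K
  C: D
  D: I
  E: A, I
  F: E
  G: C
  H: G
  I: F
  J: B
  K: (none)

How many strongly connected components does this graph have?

9

{E, F, I} are all mutually reachable — one SCC of size 3.
{A} is an SCC by itself.
{C} is an SCC by itself.
{D} is an SCC by itself.
{G} is an SCC by itself.
(and 4 more singleton SCCs)
That gives 9 strongly connected components.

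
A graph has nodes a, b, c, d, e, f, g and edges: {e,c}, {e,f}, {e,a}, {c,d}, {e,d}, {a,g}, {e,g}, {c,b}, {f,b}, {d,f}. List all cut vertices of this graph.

Removing e increases the component count from 1 to 2, so e is a cut vertex.
By contrast removing g leaves 1 component; it is not a cut vertex. No other vertex is a cut vertex either.

e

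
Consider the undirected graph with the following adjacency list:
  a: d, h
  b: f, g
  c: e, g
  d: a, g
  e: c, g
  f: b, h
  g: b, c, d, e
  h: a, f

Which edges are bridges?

none

The edges on the cycle g-c-e-g are not bridges since each lies on that cycle.
Every edge lies on some cycle, so there are no bridges.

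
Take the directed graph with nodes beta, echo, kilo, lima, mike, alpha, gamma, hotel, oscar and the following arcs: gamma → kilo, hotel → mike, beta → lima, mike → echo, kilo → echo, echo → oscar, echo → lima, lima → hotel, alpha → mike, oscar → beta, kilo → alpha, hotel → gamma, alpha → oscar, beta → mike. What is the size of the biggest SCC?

{beta, echo, kilo, lima, mike, alpha, gamma, hotel, oscar} are all mutually reachable — one SCC of size 9.
The largest has 9 vertices.

9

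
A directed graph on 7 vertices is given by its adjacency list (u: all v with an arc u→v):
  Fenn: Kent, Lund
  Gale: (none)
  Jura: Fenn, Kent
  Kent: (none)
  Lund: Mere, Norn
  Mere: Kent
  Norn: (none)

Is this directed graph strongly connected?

No

There is no directed path from Norn to Jura, so the graph is not strongly connected.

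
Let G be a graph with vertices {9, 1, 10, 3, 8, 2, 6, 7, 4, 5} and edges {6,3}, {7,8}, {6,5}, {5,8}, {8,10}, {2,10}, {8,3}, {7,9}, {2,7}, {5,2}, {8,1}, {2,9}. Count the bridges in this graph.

1

The edges on the cycle 5-2-7-8-5 are not bridges since each lies on that cycle.
But removing 8-1 disconnects 8 from 1 — this is a bridge.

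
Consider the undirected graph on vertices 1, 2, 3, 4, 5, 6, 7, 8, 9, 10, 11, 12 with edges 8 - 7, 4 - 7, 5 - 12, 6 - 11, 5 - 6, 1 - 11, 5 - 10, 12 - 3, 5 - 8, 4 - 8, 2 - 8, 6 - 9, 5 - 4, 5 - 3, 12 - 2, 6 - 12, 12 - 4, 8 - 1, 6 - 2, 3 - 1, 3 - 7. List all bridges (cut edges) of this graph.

10-5, 6-9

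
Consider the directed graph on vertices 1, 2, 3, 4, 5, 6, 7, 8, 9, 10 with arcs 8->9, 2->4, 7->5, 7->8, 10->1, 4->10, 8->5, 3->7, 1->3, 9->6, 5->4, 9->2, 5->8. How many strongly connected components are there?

{1, 2, 3, 4, 5, 7, 8, 9, 10} are all mutually reachable — one SCC of size 9.
{6} is an SCC by itself.
That gives 2 strongly connected components.

2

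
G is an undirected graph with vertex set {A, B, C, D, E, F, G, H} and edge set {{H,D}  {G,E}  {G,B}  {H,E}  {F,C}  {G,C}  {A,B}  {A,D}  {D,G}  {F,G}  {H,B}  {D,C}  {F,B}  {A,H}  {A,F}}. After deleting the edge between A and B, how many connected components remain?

1

A and B are still connected via A-H-B, so the component count stays at 1.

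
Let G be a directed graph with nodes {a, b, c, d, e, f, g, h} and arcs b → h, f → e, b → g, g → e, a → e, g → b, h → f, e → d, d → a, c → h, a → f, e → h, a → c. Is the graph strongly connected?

There is no directed path from h to g, so the graph is not strongly connected.

No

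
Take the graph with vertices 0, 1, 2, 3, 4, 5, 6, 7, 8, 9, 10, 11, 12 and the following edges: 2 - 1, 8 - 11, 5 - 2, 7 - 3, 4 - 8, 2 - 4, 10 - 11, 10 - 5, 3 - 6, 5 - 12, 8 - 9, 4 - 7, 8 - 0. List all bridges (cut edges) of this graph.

The edges on the cycle 10-5-2-4-8-11-10 are not bridges since each lies on that cycle.
But removing 2 - 1 disconnects 2 from 1; removing 5 - 12 disconnects 5 from 12; removing 3 - 6 disconnects 3 from 6; removing 4 - 7 disconnects 4 from 7 — these are bridges.
In total 7 edges are bridges.

0-8, 1-2, 12-5, 3-6, 3-7, 4-7, 8-9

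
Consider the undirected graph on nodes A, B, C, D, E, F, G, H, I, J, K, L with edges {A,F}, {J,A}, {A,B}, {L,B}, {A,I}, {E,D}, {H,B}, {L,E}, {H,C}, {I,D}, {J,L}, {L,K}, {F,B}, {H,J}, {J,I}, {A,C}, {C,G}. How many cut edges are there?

The edges on the cycle H-J-A-F-B-H are not bridges since each lies on that cycle.
But removing C–G disconnects C from G; removing K–L disconnects K from L — these are bridges.
That makes 2 bridges.

2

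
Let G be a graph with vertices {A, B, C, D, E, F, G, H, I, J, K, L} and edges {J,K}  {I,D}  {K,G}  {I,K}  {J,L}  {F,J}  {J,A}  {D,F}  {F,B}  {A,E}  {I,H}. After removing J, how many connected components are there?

4

With J gone, the remaining components are: {C}; {L}; {A, E}; {B, D, F, G, H, I, K}.
That is 4 components.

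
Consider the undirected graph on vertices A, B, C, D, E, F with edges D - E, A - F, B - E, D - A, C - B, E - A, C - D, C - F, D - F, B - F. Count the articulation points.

Removing A, for instance, still leaves 1 component. No single vertex removal increases the component count — the graph has no articulation points.

0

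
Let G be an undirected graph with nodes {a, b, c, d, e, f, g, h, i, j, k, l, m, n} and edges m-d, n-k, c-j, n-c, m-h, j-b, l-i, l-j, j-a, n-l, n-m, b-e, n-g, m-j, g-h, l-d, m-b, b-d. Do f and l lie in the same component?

No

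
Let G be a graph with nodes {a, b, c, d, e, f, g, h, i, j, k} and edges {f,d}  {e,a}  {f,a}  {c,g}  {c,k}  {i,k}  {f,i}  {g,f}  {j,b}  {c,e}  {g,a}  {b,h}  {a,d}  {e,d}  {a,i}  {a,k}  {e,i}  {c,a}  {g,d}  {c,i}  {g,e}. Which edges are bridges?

b-h, b-j

The edges on the cycle c-g-f-a-c are not bridges since each lies on that cycle.
But removing j—b disconnects j from b; removing b—h disconnects b from h — these are bridges.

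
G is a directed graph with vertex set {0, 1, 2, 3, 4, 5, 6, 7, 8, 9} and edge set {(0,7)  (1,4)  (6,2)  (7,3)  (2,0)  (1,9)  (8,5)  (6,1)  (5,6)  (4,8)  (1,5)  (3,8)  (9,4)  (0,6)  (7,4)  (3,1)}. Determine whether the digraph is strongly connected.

Yes

From 8 we can reach every vertex (0, 1, 2, 3, 4, 5, 6, 7, 8, 9), and every vertex can reach 8 (0, 1, 2, 3, 4, 5, 6, 7, 8, 9). So the whole graph is one strongly connected component.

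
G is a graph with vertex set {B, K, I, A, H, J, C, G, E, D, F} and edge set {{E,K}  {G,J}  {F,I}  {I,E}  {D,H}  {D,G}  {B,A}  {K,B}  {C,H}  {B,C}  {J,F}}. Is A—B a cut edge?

Yes

Removing A—B leaves no path between A and B: the component count goes from 1 to 2. So it is a bridge.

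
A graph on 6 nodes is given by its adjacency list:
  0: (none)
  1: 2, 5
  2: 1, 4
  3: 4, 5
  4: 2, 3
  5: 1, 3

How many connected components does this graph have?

2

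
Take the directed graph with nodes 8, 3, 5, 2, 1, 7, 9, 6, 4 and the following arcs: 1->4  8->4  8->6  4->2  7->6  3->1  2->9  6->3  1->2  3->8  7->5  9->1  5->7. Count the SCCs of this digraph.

3

{1, 2, 4, 9} are all mutually reachable — one SCC of size 4.
{3, 6, 8} are all mutually reachable — one SCC of size 3.
{5, 7} are all mutually reachable — one SCC of size 2.
That gives 3 strongly connected components.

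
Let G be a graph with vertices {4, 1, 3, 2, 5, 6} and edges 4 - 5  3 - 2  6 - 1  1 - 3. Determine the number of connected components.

Starting from 4 we can reach 4, 5. That is one component of size 2.
Starting from 1 we can reach 1, 2, 3, 6. That is one component of size 4.
Total: 2 components.

2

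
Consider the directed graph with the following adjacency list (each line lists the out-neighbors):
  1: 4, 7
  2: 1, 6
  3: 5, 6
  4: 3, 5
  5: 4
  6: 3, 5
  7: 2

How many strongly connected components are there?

2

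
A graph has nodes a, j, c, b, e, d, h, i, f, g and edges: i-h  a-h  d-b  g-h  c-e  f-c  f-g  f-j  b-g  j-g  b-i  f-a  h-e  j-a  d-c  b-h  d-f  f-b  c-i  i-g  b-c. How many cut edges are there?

0

The edges on the cycle d-f-j-g-h-i-c-b-d are not bridges since each lies on that cycle.
Every edge lies on some cycle, so there are no bridges.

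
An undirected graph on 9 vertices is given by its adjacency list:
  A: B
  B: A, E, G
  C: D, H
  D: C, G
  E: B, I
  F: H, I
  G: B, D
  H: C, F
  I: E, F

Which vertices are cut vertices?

B

Removing B increases the component count from 1 to 2, so B is a cut vertex.
By contrast removing E leaves 1 component; it is not a cut vertex. No other vertex is a cut vertex either.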